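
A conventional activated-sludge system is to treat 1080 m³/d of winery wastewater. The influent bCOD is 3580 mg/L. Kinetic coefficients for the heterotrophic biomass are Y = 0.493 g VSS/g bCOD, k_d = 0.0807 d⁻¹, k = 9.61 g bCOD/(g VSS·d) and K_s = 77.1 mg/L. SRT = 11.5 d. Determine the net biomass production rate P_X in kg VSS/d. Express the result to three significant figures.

P_X ≈ 988 kg VSS/d

From the Monod/SRT balance for a CMAS, S = K_s·(1+k_d θ_c)/[θ_c·(Y k − k_d) − 1] = 77.1 × (1 + 0.0807 × 11.5) / [11.5 × (0.493 × 9.61 − 0.0807) − 1] = 148.7 / 52.56 = 2.828 mg/L.
Observed yield with endogenous decay: Y_obs = Y / (1 + k_d·θ_c) = 0.493 / (1 + 0.0807 × 11.5) = 0.493 / 1.928 = 0.2557 g VSS/g bCOD.
Substrate removed = Q·(S₀ − S) = 1080 m³/d × (3580 − 2.83) g/m³ = 3.86×10^6 g/d = 3863 kg/d.
So the net sludge growth is P_X = 0.2557 × 3863 = 987.9 kg VSS/d.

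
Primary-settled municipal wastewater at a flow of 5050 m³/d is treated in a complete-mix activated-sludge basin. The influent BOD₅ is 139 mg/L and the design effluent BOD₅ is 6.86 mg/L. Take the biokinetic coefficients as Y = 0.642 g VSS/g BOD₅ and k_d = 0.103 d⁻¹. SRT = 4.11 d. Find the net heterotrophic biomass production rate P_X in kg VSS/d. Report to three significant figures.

Y_obs = Y / (1 + k_d θ_c) = 0.642 / (1 + 0.103 × 4.11) = 0.642 / 1.423 = 0.4511.
Substrate removed = Q·(S₀ − S) = 5050 m³/d × (139 − 6.86) g/m³ = 6.67×10^5 g/d = 667.3 kg/d.
P_X = Y_obs · Q(S₀ − S) = 0.4511 × 667.3 = 301.0 kg VSS/d.

P_X ≈ 301 kg VSS/d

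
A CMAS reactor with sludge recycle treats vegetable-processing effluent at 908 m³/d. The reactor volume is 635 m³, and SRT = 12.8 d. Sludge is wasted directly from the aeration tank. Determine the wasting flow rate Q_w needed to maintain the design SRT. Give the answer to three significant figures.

Q_w ≈ 49.6 m³/d

For wasting at MLVSS concentration, Q_w = V/θ_c = 635.0/12.8 = 49.61 m³/d.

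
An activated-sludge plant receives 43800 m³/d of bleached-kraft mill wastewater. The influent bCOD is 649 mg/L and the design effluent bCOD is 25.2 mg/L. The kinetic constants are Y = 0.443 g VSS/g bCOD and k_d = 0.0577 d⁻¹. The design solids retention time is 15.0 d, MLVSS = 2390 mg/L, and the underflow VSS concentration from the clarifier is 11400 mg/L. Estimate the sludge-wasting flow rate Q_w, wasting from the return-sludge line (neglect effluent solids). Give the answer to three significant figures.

From the SRT design equation V = Y Q (S₀−S) θ_c / [X (1 + k_d θ_c)] = 0.443 × 43800 × (649 − 25.2) × 15.0 / [2390 × (1 + 0.0577 × 15.0)] = 1.82×10^8 / 4459 = 40721 m³.
Wasting from the return line (neglecting effluent solids): Q_w = V·X / (θ_c·X_r) = 40721 × 2390 / (15.0 × 11400) = 569.1 m³/d.

Q_w ≈ 569 m³/d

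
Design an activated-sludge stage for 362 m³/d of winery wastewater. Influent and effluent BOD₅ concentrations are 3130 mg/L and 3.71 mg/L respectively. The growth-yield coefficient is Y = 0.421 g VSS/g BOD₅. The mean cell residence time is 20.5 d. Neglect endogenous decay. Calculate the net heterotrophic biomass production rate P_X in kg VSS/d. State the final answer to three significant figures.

Since k_d ≈ 0, Y_obs = Y = 0.421 g VSS/g BOD₅.
Mass of BOD₅ removed per day: Q(S₀ − S) = 362 × 3126 g/m³ = 1132 kg/d.
Net biomass production P_X = Y_obs × Q·(S₀ − S) = 0.4210 × 1132 = 476.5 kg VSS/d.

P_X ≈ 476 kg VSS/d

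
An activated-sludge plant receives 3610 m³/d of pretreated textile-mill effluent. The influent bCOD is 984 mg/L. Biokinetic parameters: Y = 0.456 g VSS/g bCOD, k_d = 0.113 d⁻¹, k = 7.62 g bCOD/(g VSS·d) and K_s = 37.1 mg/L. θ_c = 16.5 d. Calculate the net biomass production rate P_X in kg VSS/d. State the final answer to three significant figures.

P_X ≈ 564 kg VSS/d

Effluent substrate depends only on kinetics and SRT: S = K_s(1 + k_d θ_c) / [θ_c(Yk − k_d) − 1] = 37.1 × (1 + 0.113 × 16.5) / [16.5 × (0.456 × 7.62 − 0.113) − 1] = 106.3 / 54.47 = 1.951 mg/L.
The observed yield is Y_obs = Y/(1 + k_d·θ_c) = 0.456 / (1 + 0.113 × 16.5) = 0.456 / 2.865 = 0.1592 g VSS per g bCOD removed.
ΔS = 984 − 1.95 = 982.0 mg/L, so the substrate removal rate is 3610 × 982.0/1000 = 3545 kg bCOD/d.
P_X = Y_obs · Q(S₀ − S) = 0.1592 × 3545 = 564.4 kg VSS/d.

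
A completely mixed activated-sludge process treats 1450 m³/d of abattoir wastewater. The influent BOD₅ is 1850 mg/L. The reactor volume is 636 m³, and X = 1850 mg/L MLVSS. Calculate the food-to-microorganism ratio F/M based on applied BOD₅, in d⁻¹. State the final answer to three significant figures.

F/M ≈ 2.28 d⁻¹

F/M = Q·S₀ / (V·X) = 1450 × 1850 / (636.0 × 1850) = 2.280 g BOD₅·(g VSS·d)⁻¹.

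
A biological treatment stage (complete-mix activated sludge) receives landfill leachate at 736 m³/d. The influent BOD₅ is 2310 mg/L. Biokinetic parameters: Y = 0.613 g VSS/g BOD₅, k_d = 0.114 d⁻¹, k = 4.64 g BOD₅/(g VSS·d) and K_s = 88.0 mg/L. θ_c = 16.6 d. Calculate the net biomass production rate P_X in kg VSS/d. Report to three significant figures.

P_X ≈ 359 kg VSS/d

For a completely mixed reactor with recycle the Lawrence–McCarty relation gives S = K_s·(1 + k_d·θ_c) / [θ_c·(Y·k − k_d) − 1] = 88.0 × (1 + 0.114 × 16.6) / [16.6 × (0.613 × 4.64 − 0.114) − 1] = 254.5 / 44.32 = 5.743 mg/L.
Y_obs = Y / (1 + k_d θ_c) = 0.613 / (1 + 0.114 × 16.6) = 0.613 / 2.892 = 0.2119.
ΔS = 2310 − 5.74 = 2304 mg/L, so the substrate removal rate is 736 × 2304/1000 = 1696 kg BOD₅/d.
P_X = Y_obs · Q(S₀ − S) = 0.2119 × 1696 = 359.4 kg VSS/d.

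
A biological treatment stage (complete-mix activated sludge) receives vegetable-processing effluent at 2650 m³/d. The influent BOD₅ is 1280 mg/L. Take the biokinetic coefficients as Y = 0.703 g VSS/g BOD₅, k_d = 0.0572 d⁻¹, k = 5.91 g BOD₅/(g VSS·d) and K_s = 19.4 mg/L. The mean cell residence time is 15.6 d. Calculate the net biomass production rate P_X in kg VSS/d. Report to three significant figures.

From the Monod/SRT balance for a CMAS, S = K_s·(1+k_d θ_c)/[θ_c·(Y k − k_d) − 1] = 19.4 × (1 + 0.0572 × 15.6) / [15.6 × (0.703 × 5.91 − 0.0572) − 1] = 36.71 / 62.92 = 0.5834 mg/L.
Observed yield with endogenous decay: Y_obs = Y / (1 + k_d·θ_c) = 0.703 / (1 + 0.0572 × 15.6) = 0.703 / 1.892 = 0.3715 g VSS/g BOD₅.
Mass of BOD₅ removed per day: Q(S₀ − S) = 2650 × 1279 g/m³ = 3390 kg/d.
Net biomass production P_X = Y_obs × Q·(S₀ − S) = 0.3715 × 3390 = 1260 kg VSS/d.

P_X ≈ 1260 kg VSS/d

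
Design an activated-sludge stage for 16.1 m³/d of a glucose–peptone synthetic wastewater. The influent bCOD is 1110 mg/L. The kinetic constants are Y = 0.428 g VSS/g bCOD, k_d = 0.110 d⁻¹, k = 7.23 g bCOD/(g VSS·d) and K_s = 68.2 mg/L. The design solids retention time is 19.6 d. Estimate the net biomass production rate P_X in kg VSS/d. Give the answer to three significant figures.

For a completely mixed reactor with recycle the Lawrence–McCarty relation gives S = K_s·(1 + k_d·θ_c) / [θ_c·(Y·k − k_d) − 1] = 68.2 × (1 + 0.110 × 19.6) / [19.6 × (0.428 × 7.23 − 0.110) − 1] = 215.2 / 57.50 = 3.744 mg/L.
The observed yield is Y_obs = Y/(1 + k_d·θ_c) = 0.428 / (1 + 0.110 × 19.6) = 0.428 / 3.156 = 0.1356 g VSS per g bCOD removed.
Mass of bCOD removed per day: Q(S₀ − S) = 16.1 × 1106 g/m³ = 17.81 kg/d.
Biomass produced: P_X = Y_obs·Q·ΔS = 0.1356 × 17.81 ≈ 2.415 kg VSS/d.

P_X ≈ 2.42 kg VSS/d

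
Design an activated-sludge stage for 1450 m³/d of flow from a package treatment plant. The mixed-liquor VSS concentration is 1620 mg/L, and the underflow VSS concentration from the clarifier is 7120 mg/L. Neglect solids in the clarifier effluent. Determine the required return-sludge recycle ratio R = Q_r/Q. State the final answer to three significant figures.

Mass balance around the secondary clarifier (neglecting effluent solids): R = X / (X_r − X) = 1620 / (7120 − 1620) = 0.2945.

R ≈ 0.295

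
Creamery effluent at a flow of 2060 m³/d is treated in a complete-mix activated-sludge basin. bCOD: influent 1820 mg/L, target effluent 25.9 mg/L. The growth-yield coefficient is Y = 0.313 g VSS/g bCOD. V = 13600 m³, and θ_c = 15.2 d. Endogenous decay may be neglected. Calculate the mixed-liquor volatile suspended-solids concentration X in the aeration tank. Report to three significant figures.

X = Y·Q·ΔS·θ_c / V = 0.313 × 2060 × (1820 − 25.9) × 15.2 / 13600 = 1293 mg/L.

X ≈ 1290 mg/L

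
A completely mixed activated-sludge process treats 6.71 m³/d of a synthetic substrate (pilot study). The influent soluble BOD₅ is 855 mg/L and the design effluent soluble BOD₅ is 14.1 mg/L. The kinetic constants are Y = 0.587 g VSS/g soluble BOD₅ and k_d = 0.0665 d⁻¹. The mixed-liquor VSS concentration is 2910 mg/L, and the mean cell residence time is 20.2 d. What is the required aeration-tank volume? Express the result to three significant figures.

Steady-state biomass mass balance: V·X·(1 + k_d·θ_c) = Y·Q·(S₀ − S)·θ_c, so V = 0.587 × 6.71 × (855 − 14.1) × 20.2 / [2910 × (1 + 0.0665 × 20.2)] = 6.69×10^4 / 6819 = 9.812 m³.

V ≈ 9.81 m³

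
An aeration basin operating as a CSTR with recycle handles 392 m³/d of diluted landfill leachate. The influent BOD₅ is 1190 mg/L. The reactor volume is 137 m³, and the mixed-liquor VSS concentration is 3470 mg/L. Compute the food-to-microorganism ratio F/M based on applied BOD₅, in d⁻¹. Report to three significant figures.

Food-to-microorganism ratio F/M = Q S₀ / (V X) = 392 × 1190 / (137.0 × 3470) = 0.9813 d⁻¹.

F/M ≈ 0.981 d⁻¹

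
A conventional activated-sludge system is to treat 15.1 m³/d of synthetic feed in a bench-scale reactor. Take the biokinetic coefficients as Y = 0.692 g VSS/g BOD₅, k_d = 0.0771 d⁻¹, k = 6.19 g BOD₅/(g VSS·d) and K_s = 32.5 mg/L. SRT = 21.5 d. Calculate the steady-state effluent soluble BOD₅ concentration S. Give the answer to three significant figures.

From the Monod/SRT balance for a CMAS, S = K_s·(1+k_d θ_c)/[θ_c·(Y k − k_d) − 1] = 32.5 × (1 + 0.0771 × 21.5) / [21.5 × (0.692 × 6.19 − 0.0771) − 1] = 86.37 / 89.44 = 0.9657 mg/L.

S ≈ 0.966 mg/L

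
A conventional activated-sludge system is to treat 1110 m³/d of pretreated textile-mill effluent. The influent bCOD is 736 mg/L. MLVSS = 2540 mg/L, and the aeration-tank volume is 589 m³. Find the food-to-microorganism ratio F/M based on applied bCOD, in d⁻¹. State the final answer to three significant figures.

F/M ≈ 0.546 d⁻¹

Food-to-microorganism ratio F/M = Q S₀ / (V X) = 1110 × 736 / (589.0 × 2540) = 0.5461 d⁻¹.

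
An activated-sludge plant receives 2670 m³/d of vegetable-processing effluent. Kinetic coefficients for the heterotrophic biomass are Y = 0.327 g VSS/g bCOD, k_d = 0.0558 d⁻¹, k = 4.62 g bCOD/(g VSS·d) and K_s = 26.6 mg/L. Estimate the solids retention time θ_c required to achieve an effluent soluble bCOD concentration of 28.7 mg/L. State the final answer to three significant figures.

θ_c ≈ 1.37 d

From 1/θ_c = Y·k·S/(K_s + S) − k_d: Y·k·S/(K_s+S) = 0.327 × 4.62 × 28.7 / (26.6 + 28.7) = 0.7841 d⁻¹.
Then 1/θ_c = μ − k_d = 0.7841 − 0.0558 = 0.7283 d⁻¹, giving θ_c = 1.373 d.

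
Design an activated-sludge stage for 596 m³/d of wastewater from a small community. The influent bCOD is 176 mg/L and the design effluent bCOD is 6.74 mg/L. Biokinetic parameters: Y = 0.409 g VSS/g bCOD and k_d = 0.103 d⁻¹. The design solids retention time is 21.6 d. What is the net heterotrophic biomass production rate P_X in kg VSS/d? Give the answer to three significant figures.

P_X ≈ 12.8 kg VSS/d

Correct the yield for decay: Y_obs = Y/(1 + k_d θ_c) = 0.409 / (1 + 0.103 × 21.6) = 0.409 / 3.225 = 0.1268.
Substrate removed = Q·(S₀ − S) = 596 m³/d × (176 − 6.74) g/m³ = 1.01×10^5 g/d = 100.9 kg/d.
P_X = Y_obs · Q(S₀ − S) = 0.1268 × 100.9 = 12.79 kg VSS/d.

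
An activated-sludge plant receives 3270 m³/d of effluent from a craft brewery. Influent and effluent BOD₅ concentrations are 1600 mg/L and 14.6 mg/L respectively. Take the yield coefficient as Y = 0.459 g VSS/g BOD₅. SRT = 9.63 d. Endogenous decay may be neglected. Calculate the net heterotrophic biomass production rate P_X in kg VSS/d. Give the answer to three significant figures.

P_X ≈ 2380 kg VSS/d

With endogenous decay neglected, the observed yield equals the true yield: Y_obs = Y = 0.459 g VSS/g BOD₅.
Q·(S₀ − S) = 3270 × (1600 − 14.6) × 10⁻³ = 5184 kg/d removed.
Net biomass production P_X = Y_obs × Q·(S₀ − S) = 0.4590 × 5184 = 2380 kg VSS/d.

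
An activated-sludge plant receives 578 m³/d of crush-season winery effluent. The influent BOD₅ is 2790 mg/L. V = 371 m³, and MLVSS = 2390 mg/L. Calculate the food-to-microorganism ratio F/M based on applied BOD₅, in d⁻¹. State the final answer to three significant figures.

F/M ≈ 1.82 d⁻¹

F/M = Q·S₀ / (V·X) = 578 × 2790 / (371.0 × 2390) = 1.819 g BOD₅·(g VSS·d)⁻¹.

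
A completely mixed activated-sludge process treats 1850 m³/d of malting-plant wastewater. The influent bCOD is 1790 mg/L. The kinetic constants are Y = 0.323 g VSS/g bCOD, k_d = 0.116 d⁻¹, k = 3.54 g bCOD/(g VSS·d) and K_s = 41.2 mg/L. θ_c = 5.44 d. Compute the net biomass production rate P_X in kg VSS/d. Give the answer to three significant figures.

P_X ≈ 650 kg VSS/d

From the Monod/SRT balance for a CMAS, S = K_s·(1+k_d θ_c)/[θ_c·(Y k − k_d) − 1] = 41.2 × (1 + 0.116 × 5.44) / [5.44 × (0.323 × 3.54 − 0.116) − 1] = 67.20 / 4.589 = 14.64 mg/L.
The observed yield is Y_obs = Y/(1 + k_d·θ_c) = 0.323 / (1 + 0.116 × 5.44) = 0.323 / 1.631 = 0.1980 g VSS per g bCOD removed.
Q·(S₀ − S) = 1850 × (1790 − 14.6) × 10⁻³ = 3284 kg/d removed.
Biomass produced: P_X = Y_obs·Q·ΔS = 0.1980 × 3284 ≈ 650.4 kg VSS/d.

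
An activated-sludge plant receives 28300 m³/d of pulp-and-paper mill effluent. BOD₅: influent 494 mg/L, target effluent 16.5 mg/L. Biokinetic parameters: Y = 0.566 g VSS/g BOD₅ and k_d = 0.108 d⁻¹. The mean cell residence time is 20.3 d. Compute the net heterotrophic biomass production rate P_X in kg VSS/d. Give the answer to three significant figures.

The observed yield is Y_obs = Y/(1 + k_d·θ_c) = 0.566 / (1 + 0.108 × 20.3) = 0.566 / 3.192 = 0.1773 g VSS per g BOD₅ removed.
Q·(S₀ − S) = 28300 × (494 − 16.5) × 10⁻³ = 13513 kg/d removed.
P_X = Y_obs · Q(S₀ − S) = 0.1773 × 13513 = 2396 kg VSS/d.

P_X ≈ 2400 kg VSS/d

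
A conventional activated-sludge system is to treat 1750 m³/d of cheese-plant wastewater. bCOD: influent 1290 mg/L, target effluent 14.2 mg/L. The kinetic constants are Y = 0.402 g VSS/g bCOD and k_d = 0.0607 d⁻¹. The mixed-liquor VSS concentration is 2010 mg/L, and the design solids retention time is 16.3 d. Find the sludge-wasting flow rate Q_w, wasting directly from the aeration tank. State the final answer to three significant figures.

From the SRT design equation V = Y Q (S₀−S) θ_c / [X (1 + k_d θ_c)] = 0.402 × 1750 × (1290 − 14.2) × 16.3 / [2010 × (1 + 0.0607 × 16.3)] = 1.46×10^7 / 3999 = 3659 m³.
With mixed-liquor wasting, θ_c = V/Q_w, so Q_w = V/θ_c = 3659/16.3 = 224.5 m³/d.

Q_w ≈ 224 m³/d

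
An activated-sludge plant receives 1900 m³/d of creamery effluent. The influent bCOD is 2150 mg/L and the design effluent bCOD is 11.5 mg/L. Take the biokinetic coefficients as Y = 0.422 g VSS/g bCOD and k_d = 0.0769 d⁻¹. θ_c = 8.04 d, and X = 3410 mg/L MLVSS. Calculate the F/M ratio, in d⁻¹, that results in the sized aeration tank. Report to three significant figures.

Steady-state biomass mass balance: V·X·(1 + k_d·θ_c) = Y·Q·(S₀ − S)·θ_c, so V = 0.422 × 1900 × (2150 − 11.5) × 8.04 / [3410 × (1 + 0.0769 × 8.04)] = 1.38×10^7 / 5518 = 2498 m³.
F/M = Q·S₀ / (V·X) = 1900 × 2150 / (2498 × 3410) = 0.4795 g bCOD·(g VSS·d)⁻¹.

F/M ≈ 0.480 d⁻¹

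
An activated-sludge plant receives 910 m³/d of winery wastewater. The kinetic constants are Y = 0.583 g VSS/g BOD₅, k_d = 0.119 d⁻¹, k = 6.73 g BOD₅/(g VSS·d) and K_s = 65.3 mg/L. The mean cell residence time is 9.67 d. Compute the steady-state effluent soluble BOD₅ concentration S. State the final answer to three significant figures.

From the Monod/SRT balance for a CMAS, S = K_s·(1+k_d θ_c)/[θ_c·(Y k − k_d) − 1] = 65.3 × (1 + 0.119 × 9.67) / [9.67 × (0.583 × 6.73 − 0.119) − 1] = 140.4 / 35.79 = 3.924 mg/L.

S ≈ 3.92 mg/L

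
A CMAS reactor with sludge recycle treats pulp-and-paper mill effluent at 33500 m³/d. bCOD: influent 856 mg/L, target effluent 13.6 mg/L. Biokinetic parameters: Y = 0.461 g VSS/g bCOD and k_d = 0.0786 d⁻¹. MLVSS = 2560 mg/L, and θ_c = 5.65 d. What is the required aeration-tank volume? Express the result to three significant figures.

Rearranging the biomass balance for a CMAS with decay, V = Y·Q·ΔS·θ_c / [X·(1+k_d θ_c)] = 0.461 × 33500 × (856 − 13.6) × 5.65 / [2560 × (1 + 0.0786 × 5.65)] = 7.35×10^7 / 3697 = 19883 m³.

V ≈ 19900 m³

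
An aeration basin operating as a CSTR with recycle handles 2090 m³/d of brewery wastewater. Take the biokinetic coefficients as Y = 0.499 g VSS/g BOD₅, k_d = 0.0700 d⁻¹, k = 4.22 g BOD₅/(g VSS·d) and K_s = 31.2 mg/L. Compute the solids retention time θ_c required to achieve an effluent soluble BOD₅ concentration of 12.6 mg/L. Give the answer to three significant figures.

At the target effluent, Y k S/(K_s+S) = 0.499×4.22×12.6/43.80 = 0.6058 d⁻¹.
θ_c = 1/(μ − k_d) = 1/(0.6058 − 0.0700) = 1/0.5358 = 1.866 d.

θ_c ≈ 1.87 d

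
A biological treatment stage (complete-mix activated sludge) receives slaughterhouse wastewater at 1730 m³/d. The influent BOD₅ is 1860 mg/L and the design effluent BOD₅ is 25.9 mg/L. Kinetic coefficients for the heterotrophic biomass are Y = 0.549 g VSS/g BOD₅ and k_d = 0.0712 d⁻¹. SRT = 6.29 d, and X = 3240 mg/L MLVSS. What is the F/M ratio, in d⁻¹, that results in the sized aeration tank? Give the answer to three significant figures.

Steady-state biomass mass balance: V·X·(1 + k_d·θ_c) = Y·Q·(S₀ − S)·θ_c, so V = 0.549 × 1730 × (1860 − 25.9) × 6.29 / [3240 × (1 + 0.0712 × 6.29)] = 1.1×10^7 / 4691 = 2336 m³.
F/M = applied load / biomass = Q·S₀/(V·X) = 1730 × 1860 / (2336 × 3240) = 0.4252 d⁻¹.

F/M ≈ 0.425 d⁻¹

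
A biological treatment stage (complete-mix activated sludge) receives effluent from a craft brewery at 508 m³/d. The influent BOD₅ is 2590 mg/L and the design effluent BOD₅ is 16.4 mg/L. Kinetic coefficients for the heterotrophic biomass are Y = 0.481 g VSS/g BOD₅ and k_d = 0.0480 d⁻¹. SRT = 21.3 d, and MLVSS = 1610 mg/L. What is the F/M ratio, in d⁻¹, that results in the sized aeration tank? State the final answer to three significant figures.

Rearranging the biomass balance for a CMAS with decay, V = Y·Q·ΔS·θ_c / [X·(1+k_d θ_c)] = 0.481 × 508 × (2590 − 16.4) × 21.3 / [1610 × (1 + 0.0480 × 21.3)] = 1.34×10^7 / 3256 = 4114 m³.
Food-to-microorganism ratio F/M = Q S₀ / (V X) = 508 × 2590 / (4114 × 1610) = 0.1987 d⁻¹.

F/M ≈ 0.199 d⁻¹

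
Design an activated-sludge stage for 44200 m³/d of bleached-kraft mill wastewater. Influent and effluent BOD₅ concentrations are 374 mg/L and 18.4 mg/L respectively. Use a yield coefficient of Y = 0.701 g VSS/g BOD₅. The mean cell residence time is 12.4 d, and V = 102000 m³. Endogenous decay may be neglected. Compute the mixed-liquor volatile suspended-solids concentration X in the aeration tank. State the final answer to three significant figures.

X ≈ 1340 mg/L

Without decay, X = Y Q (S₀−S) θ_c / V = 0.701 × 44200 × (374 − 18.4) × 12.4 / 102000 = 1339 mg/L.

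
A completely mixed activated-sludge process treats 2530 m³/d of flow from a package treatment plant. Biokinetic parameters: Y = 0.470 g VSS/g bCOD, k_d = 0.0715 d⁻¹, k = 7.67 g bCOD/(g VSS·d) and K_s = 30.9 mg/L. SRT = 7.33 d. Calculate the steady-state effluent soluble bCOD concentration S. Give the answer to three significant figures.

For a completely mixed reactor with recycle the Lawrence–McCarty relation gives S = K_s·(1 + k_d·θ_c) / [θ_c·(Y·k − k_d) − 1] = 30.9 × (1 + 0.0715 × 7.33) / [7.33 × (0.470 × 7.67 − 0.0715) − 1] = 47.09 / 24.90 = 1.891 mg/L.

S ≈ 1.89 mg/L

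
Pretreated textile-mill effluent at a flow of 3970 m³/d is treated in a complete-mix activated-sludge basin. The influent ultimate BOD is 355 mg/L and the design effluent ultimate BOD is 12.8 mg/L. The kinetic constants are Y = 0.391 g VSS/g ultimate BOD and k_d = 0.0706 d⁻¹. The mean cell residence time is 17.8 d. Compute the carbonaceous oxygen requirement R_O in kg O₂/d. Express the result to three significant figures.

Y_obs = Y / (1 + k_d θ_c) = 0.391 / (1 + 0.0706 × 17.8) = 0.391 / 2.257 = 0.1733.
ΔS = 355 − 12.8 = 342.2 mg/L, so the substrate removal rate is 3970 × 342.2/1000 = 1359 kg ultimate BOD/d.
Biomass synthesised: P_X = Y_obs × 1359 = 235.4 kg VSS/d.
R_O = Q·ΔS − 1.42 P_X = 1359 − 334.2 = 1024 kg O₂/d.

R_O ≈ 1020 kg O₂/d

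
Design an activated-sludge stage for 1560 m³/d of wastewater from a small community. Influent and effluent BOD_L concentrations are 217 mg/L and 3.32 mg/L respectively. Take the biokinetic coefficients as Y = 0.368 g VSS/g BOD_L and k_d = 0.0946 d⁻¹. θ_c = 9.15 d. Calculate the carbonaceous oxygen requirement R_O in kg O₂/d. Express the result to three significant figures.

Observed yield with endogenous decay: Y_obs = Y / (1 + k_d·θ_c) = 0.368 / (1 + 0.0946 × 9.15) = 0.368 / 1.866 = 0.1973 g VSS/g BOD_L.
Substrate removed = Q·(S₀ − S) = 1560 m³/d × (217 − 3.32) g/m³ = 3.33×10^5 g/d = 333.3 kg/d.
Biomass synthesised: P_X = Y_obs × 333.3 = 65.75 kg VSS/d.
R_O = Q·ΔS − 1.42 P_X = 333.3 − 93.37 = 240.0 kg O₂/d.

R_O ≈ 240 kg O₂/d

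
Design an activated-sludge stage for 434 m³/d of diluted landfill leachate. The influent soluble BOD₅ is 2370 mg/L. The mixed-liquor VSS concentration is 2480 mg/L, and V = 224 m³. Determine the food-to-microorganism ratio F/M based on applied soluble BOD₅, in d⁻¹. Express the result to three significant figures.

Food-to-microorganism ratio F/M = Q S₀ / (V X) = 434 × 2370 / (224.0 × 2480) = 1.852 d⁻¹.

F/M ≈ 1.85 d⁻¹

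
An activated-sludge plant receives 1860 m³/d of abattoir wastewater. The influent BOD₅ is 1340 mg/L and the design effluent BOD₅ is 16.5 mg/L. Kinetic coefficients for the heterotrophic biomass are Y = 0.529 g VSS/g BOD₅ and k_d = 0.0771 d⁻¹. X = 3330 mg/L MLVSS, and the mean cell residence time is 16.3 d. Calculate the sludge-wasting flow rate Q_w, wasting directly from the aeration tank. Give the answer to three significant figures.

Q_w ≈ 173 m³/d

Rearranging the biomass balance for a CMAS with decay, V = Y·Q·ΔS·θ_c / [X·(1+k_d θ_c)] = 0.529 × 1860 × (1340 − 16.5) × 16.3 / [3330 × (1 + 0.0771 × 16.3)] = 2.12×10^7 / 7515 = 2825 m³.
For wasting at MLVSS concentration, Q_w = V/θ_c = 2825/16.3 = 173.3 m³/d.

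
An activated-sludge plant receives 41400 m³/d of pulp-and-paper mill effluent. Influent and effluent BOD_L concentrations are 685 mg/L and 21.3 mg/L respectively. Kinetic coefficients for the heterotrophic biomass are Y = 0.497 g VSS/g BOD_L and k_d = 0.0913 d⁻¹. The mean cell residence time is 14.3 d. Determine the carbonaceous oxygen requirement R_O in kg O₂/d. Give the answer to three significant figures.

The observed yield is Y_obs = Y/(1 + k_d·θ_c) = 0.497 / (1 + 0.0913 × 14.3) = 0.497 / 2.306 = 0.2156 g VSS per g BOD_L removed.
ΔS = 685 − 21.3 = 663.7 mg/L, so the substrate removal rate is 41400 × 663.7/1000 = 27477 kg BOD_L/d.
Net sludge production P_X = 0.2156 × 27477 = 5923 kg VSS/d.
Carbonaceous O₂ demand = substrate oxidised − cell-mass equivalent = 27477 − 1.42 × 5923 = 19066 kg O₂/d.

R_O ≈ 19100 kg O₂/d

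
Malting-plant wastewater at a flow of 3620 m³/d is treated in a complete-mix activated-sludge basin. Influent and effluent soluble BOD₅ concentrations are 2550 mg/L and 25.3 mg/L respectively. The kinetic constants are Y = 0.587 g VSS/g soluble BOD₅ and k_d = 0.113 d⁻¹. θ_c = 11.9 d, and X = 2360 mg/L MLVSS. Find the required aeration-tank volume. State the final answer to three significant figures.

Steady-state biomass mass balance: V·X·(1 + k_d·θ_c) = Y·Q·(S₀ − S)·θ_c, so V = 0.587 × 3620 × (2550 − 25.3) × 11.9 / [2360 × (1 + 0.113 × 11.9)] = 6.38×10^7 / 5533 = 11537 m³.

V ≈ 11500 m³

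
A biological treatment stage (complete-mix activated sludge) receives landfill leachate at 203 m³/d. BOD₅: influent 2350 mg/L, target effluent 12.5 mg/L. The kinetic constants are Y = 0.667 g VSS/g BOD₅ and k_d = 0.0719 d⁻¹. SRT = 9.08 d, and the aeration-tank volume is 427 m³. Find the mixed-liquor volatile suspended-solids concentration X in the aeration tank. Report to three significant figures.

X ≈ 4070 mg/L

Solving the biomass balance for X: X = Y Q (S₀−S) θ_c / [V (1+k_d θ_c)] = 0.667 × 203 × (2350 − 12.5) × 9.08 / [427 × (1 + 0.0719 × 9.08)] = 4072 mg/L.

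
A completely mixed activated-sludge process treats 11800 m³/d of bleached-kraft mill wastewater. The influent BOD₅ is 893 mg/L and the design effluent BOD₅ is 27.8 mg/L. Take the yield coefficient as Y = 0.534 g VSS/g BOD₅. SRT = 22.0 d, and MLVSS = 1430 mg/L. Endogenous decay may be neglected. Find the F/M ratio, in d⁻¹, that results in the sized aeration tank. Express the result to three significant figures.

F/M ≈ 0.0879 d⁻¹

V·X = Y·Q·ΔS·θ_c gives V = 0.534 × 11800 × (893 − 27.8) × 22.0 / 1430 = 83874 m³.
Food-to-microorganism ratio F/M = Q S₀ / (V X) = 11800 × 893 / (83874 × 1430) = 0.08786 d⁻¹.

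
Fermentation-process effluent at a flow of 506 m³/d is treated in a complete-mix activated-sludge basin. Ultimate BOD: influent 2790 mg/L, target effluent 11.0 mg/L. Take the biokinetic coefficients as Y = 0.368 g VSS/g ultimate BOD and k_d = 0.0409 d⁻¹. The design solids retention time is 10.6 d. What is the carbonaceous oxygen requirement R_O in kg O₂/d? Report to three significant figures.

R_O ≈ 894 kg O₂/d

Correct the yield for decay: Y_obs = Y/(1 + k_d θ_c) = 0.368 / (1 + 0.0409 × 10.6) = 0.368 / 1.434 = 0.2567.
Substrate removed = Q·(S₀ − S) = 506 m³/d × (2790 − 11.0) g/m³ = 1.41×10^6 g/d = 1406 kg/d.
Net sludge production P_X = 0.2567 × 1406 = 361.0 kg VSS/d.
R_O = Q·ΔS − 1.42 P_X = 1406 − 512.6 = 893.6 kg O₂/d.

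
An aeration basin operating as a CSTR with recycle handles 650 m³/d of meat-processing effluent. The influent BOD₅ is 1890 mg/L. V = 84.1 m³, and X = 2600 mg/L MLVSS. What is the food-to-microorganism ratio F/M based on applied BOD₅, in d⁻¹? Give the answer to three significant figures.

F/M = applied load / biomass = Q·S₀/(V·X) = 650 × 1890 / (84.10 × 2600) = 5.618 d⁻¹.

F/M ≈ 5.62 d⁻¹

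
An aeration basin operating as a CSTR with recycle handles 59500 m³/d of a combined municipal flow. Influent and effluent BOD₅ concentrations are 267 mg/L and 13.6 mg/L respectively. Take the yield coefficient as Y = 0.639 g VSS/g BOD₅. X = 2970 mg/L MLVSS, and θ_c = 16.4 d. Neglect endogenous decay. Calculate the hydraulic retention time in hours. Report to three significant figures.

With k_d = 0 the design equation reduces to V = Y Q (S₀−S) θ_c / X = 0.639 × 59500 × (267 − 13.6) × 16.4 / 2970 = 53200 m³.
Hydraulic retention time τ = V/Q = 53200 / 59500 = 0.8941 d = 21.46 h.

τ ≈ 21.5 h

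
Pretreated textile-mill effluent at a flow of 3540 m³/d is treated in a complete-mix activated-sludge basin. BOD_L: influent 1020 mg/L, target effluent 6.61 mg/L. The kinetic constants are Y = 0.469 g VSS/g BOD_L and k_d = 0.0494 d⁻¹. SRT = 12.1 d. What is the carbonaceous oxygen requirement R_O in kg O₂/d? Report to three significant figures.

R_O ≈ 2090 kg O₂/d

Observed yield with endogenous decay: Y_obs = Y / (1 + k_d·θ_c) = 0.469 / (1 + 0.0494 × 12.1) = 0.469 / 1.598 = 0.2935 g VSS/g BOD_L.
Mass of BOD_L removed per day: Q(S₀ − S) = 3540 × 1013 g/m³ = 3587 kg/d.
P_X = Y_obs·Q·(S₀ − S) = 0.2935 × 3587 = 1053 kg VSS/d.
Carbonaceous O₂ demand = substrate oxidised − cell-mass equivalent = 3587 − 1.42 × 1053 = 2092 kg O₂/d.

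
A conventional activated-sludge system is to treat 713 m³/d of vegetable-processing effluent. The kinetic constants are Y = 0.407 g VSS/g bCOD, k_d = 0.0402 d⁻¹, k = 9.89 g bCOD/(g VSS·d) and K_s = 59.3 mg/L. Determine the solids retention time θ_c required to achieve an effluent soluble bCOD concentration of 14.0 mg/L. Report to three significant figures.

θ_c ≈ 1.37 d

Specific growth rate at S = 14.0 mg/L: μ = YkS/(K_s+S) = 0.407·9.89·14.0/(59.3+14.0) = 0.7688 d⁻¹.
Then 1/θ_c = μ − k_d = 0.7688 − 0.0402 = 0.7286 d⁻¹, giving θ_c = 1.372 d.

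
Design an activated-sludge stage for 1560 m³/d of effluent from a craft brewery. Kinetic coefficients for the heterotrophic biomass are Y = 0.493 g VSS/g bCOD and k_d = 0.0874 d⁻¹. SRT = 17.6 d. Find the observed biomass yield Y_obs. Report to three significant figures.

Y_obs ≈ 0.194 g VSS/g bCOD

The observed yield is Y_obs = Y/(1 + k_d·θ_c) = 0.493 / (1 + 0.0874 × 17.6) = 0.493 / 2.538 = 0.1942 g VSS per g bCOD removed.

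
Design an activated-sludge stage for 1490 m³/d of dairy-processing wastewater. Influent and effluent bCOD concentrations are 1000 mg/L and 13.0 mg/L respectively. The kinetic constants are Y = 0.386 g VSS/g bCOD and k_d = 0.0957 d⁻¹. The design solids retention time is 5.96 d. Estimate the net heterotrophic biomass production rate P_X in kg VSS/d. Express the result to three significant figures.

P_X ≈ 361 kg VSS/d

Correct the yield for decay: Y_obs = Y/(1 + k_d θ_c) = 0.386 / (1 + 0.0957 × 5.96) = 0.386 / 1.570 = 0.2458.
Mass of bCOD removed per day: Q(S₀ − S) = 1490 × 987.0 g/m³ = 1471 kg/d.
Net biomass production P_X = Y_obs × Q·(S₀ − S) = 0.2458 × 1471 = 361.5 kg VSS/d.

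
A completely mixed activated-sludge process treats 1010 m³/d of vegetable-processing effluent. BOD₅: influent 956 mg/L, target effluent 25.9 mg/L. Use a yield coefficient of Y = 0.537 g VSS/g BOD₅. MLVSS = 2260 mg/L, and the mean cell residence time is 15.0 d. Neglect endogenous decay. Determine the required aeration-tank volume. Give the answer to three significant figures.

V·X = Y·Q·ΔS·θ_c gives V = 0.537 × 1010 × (956 − 25.9) × 15.0 / 2260 = 3348 m³.

V ≈ 3350 m³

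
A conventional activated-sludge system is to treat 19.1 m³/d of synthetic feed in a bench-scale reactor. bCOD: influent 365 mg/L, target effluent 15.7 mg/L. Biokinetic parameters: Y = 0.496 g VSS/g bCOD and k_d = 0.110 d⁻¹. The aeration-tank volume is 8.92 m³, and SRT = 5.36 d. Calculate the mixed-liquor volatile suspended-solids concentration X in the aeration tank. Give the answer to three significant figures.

X ≈ 1250 mg/L

X = Y·Q·ΔS·θ_c / [V·(1 + k_d θ_c)] = 0.496 × 19.1 × (365 − 15.7) × 5.36 / [8.92 × (1 + 0.110 × 5.36)] = 1251 mg/L.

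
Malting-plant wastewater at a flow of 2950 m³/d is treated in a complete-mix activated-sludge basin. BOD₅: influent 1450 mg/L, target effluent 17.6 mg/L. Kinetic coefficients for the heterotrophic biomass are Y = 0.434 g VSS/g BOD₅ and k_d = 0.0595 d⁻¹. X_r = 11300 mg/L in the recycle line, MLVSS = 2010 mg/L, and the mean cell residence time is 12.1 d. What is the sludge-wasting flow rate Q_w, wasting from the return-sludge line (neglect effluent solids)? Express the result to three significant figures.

From the SRT design equation V = Y Q (S₀−S) θ_c / [X (1 + k_d θ_c)] = 0.434 × 2950 × (1450 − 17.6) × 12.1 / [2010 × (1 + 0.0595 × 12.1)] = 2.22×10^7 / 3457 = 6419 m³.
Q_w = (V·X)/(θ_c X_r) = 6419 × 2010 / (12.1 × 11300) = 94.36 m³/d.

Q_w ≈ 94.4 m³/d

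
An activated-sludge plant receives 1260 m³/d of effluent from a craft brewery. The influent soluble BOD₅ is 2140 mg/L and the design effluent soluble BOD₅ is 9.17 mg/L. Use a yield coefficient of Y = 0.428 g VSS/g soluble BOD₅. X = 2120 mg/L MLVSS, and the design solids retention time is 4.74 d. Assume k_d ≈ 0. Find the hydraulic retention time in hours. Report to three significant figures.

V·X = Y·Q·ΔS·θ_c gives V = 0.428 × 1260 × (2140 − 9.17) × 4.74 / 2120 = 2569 m³.
Hydraulic retention time τ = V/Q = 2569 / 1260 = 2.039 d = 48.94 h.

τ ≈ 48.9 h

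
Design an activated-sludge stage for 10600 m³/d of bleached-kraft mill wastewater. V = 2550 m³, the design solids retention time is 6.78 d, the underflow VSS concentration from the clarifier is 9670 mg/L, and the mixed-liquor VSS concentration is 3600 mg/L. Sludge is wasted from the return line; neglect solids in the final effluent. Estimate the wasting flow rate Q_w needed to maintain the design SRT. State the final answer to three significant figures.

θ_c = V·X/(Q_w·X_r) when wasting from the recycle, so Q_w = V·X/(θ_c·X_r) = 2550 × 3600 / (6.78 × 9670) = 140.0 m³/d.

Q_w ≈ 140 m³/d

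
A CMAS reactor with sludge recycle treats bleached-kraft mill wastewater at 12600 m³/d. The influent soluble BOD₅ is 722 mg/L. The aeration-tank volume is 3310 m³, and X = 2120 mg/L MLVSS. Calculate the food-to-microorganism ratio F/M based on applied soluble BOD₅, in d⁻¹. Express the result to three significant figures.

F/M ≈ 1.30 d⁻¹

Food-to-microorganism ratio F/M = Q S₀ / (V X) = 12600 × 722 / (3310 × 2120) = 1.296 d⁻¹.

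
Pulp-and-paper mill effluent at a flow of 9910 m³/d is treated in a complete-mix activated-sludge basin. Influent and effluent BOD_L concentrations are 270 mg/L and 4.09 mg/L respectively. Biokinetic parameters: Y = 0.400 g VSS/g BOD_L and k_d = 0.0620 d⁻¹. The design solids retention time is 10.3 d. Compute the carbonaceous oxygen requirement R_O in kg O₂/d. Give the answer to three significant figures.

R_O ≈ 1720 kg O₂/d

Observed yield with endogenous decay: Y_obs = Y / (1 + k_d·θ_c) = 0.400 / (1 + 0.0620 × 10.3) = 0.400 / 1.639 = 0.2441 g VSS/g BOD_L.
Q·(S₀ − S) = 9910 × (270 − 4.09) × 10⁻³ = 2635 kg/d removed.
Net sludge production P_X = 0.2441 × 2635 = 643.3 kg VSS/d.
R_O = Q·(S₀ − S) − 1.42·P_X = 2635 − 1.42 × 643.3 = 1722 kg O₂/d.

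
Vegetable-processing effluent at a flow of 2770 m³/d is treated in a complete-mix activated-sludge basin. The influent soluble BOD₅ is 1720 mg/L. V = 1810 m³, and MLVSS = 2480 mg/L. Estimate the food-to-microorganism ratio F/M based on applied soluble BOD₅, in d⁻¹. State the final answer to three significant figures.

F/M ≈ 1.06 d⁻¹

Food-to-microorganism ratio F/M = Q S₀ / (V X) = 2770 × 1720 / (1810 × 2480) = 1.061 d⁻¹.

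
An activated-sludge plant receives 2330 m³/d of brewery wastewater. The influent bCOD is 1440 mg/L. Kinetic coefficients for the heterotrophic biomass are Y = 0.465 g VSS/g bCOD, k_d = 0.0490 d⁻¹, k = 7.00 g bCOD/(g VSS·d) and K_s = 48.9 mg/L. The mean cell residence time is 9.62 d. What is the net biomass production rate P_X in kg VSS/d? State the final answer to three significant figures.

From the Monod/SRT balance for a CMAS, S = K_s·(1+k_d θ_c)/[θ_c·(Y k − k_d) − 1] = 48.9 × (1 + 0.0490 × 9.62) / [9.62 × (0.465 × 7.00 − 0.0490) − 1] = 71.95 / 29.84 = 2.411 mg/L.
Y_obs = Y / (1 + k_d θ_c) = 0.465 / (1 + 0.0490 × 9.62) = 0.465 / 1.471 = 0.3160.
Substrate removed = Q·(S₀ − S) = 2330 m³/d × (1440 − 2.41) g/m³ = 3.35×10^6 g/d = 3350 kg/d.
Net biomass production P_X = Y_obs × Q·(S₀ − S) = 0.3160 × 3350 = 1059 kg VSS/d.

P_X ≈ 1060 kg VSS/d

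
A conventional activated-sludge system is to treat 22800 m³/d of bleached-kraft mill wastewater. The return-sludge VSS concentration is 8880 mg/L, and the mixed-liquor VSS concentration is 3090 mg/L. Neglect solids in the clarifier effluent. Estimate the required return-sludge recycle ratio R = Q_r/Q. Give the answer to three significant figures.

Mass balance around the secondary clarifier (neglecting effluent solids): R = X / (X_r − X) = 3090 / (8880 − 3090) = 0.5337.

R ≈ 0.534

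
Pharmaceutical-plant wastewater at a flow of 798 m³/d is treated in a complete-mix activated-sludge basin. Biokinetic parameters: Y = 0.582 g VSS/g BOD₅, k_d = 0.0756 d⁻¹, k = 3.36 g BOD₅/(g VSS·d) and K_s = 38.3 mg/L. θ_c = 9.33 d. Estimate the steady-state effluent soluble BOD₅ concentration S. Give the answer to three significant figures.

Effluent substrate depends only on kinetics and SRT: S = K_s(1 + k_d θ_c) / [θ_c(Yk − k_d) − 1] = 38.3 × (1 + 0.0756 × 9.33) / [9.33 × (0.582 × 3.36 − 0.0756) − 1] = 65.31 / 16.54 = 3.949 mg/L.

S ≈ 3.95 mg/L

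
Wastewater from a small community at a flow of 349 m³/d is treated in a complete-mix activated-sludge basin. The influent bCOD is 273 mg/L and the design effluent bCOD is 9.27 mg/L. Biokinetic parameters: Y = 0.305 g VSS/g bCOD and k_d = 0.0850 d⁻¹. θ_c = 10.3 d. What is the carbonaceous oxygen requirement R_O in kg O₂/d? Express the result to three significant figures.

R_O ≈ 70.8 kg O₂/d

Y_obs = Y / (1 + k_d θ_c) = 0.305 / (1 + 0.0850 × 10.3) = 0.305 / 1.876 = 0.1626.
Mass of bCOD removed per day: Q(S₀ − S) = 349 × 263.7 g/m³ = 92.04 kg/d.
P_X = Y_obs·Q·(S₀ − S) = 0.1626 × 92.04 = 14.97 kg VSS/d.
Carbonaceous O₂ demand = substrate oxidised − cell-mass equivalent = 92.04 − 1.42 × 14.97 = 70.79 kg O₂/d.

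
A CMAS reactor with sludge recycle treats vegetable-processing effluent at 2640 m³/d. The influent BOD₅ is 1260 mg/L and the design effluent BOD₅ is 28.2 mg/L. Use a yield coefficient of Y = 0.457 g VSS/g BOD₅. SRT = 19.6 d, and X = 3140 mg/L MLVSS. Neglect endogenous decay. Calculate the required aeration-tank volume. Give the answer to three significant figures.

V ≈ 9280 m³

Biomass mass balance (decay neglected): V·X = Y·Q·(S₀ − S)·θ_c, so V = 0.457 × 2640 × (1260 − 28.2) × 19.6 / 3140 = 9277 m³.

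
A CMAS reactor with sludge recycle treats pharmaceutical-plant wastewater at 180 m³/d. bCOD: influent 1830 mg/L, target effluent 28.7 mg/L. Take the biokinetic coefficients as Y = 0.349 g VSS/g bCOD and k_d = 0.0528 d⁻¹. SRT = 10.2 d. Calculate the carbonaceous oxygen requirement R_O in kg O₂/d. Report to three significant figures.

The observed yield is Y_obs = Y/(1 + k_d·θ_c) = 0.349 / (1 + 0.0528 × 10.2) = 0.349 / 1.539 = 0.2268 g VSS per g bCOD removed.
Q·(S₀ − S) = 180 × (1830 − 28.7) × 10⁻³ = 324.2 kg/d removed.
P_X = Y_obs·Q·(S₀ − S) = 0.2268 × 324.2 = 73.55 kg VSS/d.
Carbonaceous O₂ demand = substrate oxidised − cell-mass equivalent = 324.2 − 1.42 × 73.55 = 219.8 kg O₂/d.

R_O ≈ 220 kg O₂/d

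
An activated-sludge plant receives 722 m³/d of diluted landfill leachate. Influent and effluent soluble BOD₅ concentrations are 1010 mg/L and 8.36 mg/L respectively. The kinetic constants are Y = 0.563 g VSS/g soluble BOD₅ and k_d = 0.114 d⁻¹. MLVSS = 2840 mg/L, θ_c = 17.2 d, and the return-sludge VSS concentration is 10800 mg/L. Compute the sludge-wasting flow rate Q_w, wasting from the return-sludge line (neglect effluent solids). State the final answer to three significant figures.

From the SRT design equation V = Y Q (S₀−S) θ_c / [X (1 + k_d θ_c)] = 0.563 × 722 × (1010 − 8.36) × 17.2 / [2840 × (1 + 0.114 × 17.2)] = 7×10^6 / 8409 = 832.8 m³.
θ_c = V·X/(Q_w·X_r) when wasting from the recycle, so Q_w = V·X/(θ_c·X_r) = 832.8 × 2840 / (17.2 × 10800) = 12.73 m³/d.

Q_w ≈ 12.7 m³/d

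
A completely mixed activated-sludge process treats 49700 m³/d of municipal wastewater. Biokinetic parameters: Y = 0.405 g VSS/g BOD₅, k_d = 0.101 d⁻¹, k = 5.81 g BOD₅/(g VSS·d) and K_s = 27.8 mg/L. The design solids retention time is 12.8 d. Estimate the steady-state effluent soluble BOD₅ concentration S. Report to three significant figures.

For a completely mixed reactor with recycle the Lawrence–McCarty relation gives S = K_s·(1 + k_d·θ_c) / [θ_c·(Y·k − k_d) − 1] = 27.8 × (1 + 0.101 × 12.8) / [12.8 × (0.405 × 5.81 − 0.101) − 1] = 63.74 / 27.83 = 2.291 mg/L.

S ≈ 2.29 mg/L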